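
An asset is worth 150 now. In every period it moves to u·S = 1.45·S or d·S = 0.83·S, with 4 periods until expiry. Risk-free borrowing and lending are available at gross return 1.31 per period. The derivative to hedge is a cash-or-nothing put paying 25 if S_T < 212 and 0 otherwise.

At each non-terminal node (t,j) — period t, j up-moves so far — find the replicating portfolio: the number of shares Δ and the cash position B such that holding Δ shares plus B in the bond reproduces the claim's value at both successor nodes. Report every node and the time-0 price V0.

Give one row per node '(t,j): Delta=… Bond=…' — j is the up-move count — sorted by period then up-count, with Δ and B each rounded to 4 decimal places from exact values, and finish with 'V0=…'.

(0,0): Delta=-0.0142 Bond=2.4489
(1,0): Delta=-0.0660 Bond=9.6603
(1,1): Delta=-0.0055 Bond=1.3261
(2,0): Delta=-0.2306 Bond=29.6664
(2,1): Delta=-0.0385 Bond=7.6933
(2,2): Delta=0.0000 Bond=0.0000
(3,0): Delta=0.0000 Bond=19.0840
(3,1): Delta=-0.2691 Bond=44.6319
(3,2): Delta=0.0000 Bond=0.0000
(3,3): Delta=0.0000 Bond=0.0000
V0=0.3247

Since d<R<u, set p* = (R−d)/(u−d) = 0.7742; price each node as the discounted p*-expectation of its children.
At expiry t=4: V(4,0)=25.0000, V(4,1)=25.0000, V(4,2)=0.0000, V(4,3)=0.0000, V(4,4)=0.0000
Node (3,0) S=85.7680: V=(p*·25.0000+(1−p*)·25.0000)/1.31=19.0840; Δ=(25.0000−25.0000)/(124.3637−71.1875)=0.0000; B=V−Δ·S=19.0840
Node (3,1) S=149.8357: V=(p*·0.0000+(1−p*)·25.0000)/1.31=4.3093; Δ=(0.0000−25.0000)/(217.2618−124.3637)=-0.2691; B=V−Δ·S=44.6319
Node (3,2) S=261.7612: V=(p*·0.0000+(1−p*)·0.0000)/1.31=0.0000; Δ=(0.0000−0.0000)/(379.5538−217.2618)=0.0000; B=V−Δ·S=0.0000
Node (3,3) S=457.2937: V=(p*·0.0000+(1−p*)·0.0000)/1.31=0.0000; Δ=(0.0000−0.0000)/(663.0759−379.5538)=0.0000; B=V−Δ·S=0.0000
Node (2,0) S=103.3350: V=(p*·4.3093+(1−p*)·19.0840)/1.31=5.8363; Δ=(4.3093−19.0840)/(149.8357−85.7680)=-0.2306; B=V−Δ·S=29.6664
Node (2,1) S=180.5250: V=(p*·0.0000+(1−p*)·4.3093)/1.31=0.7428; Δ=(0.0000−4.3093)/(261.7612−149.8357)=-0.0385; B=V−Δ·S=7.6933
Node (2,2) S=315.3750: V=(p*·0.0000+(1−p*)·0.0000)/1.31=0.0000; Δ=(0.0000−0.0000)/(457.2937−261.7612)=0.0000; B=V−Δ·S=0.0000
Node (1,0) S=124.5000: V=(p*·0.7428+(1−p*)·5.8363)/1.31=1.4450; Δ=(0.7428−5.8363)/(180.5250−103.3350)=-0.0660; B=V−Δ·S=9.6603
Node (1,1) S=217.5000: V=(p*·0.0000+(1−p*)·0.7428)/1.31=0.1280; Δ=(0.0000−0.7428)/(315.3750−180.5250)=-0.0055; B=V−Δ·S=1.3261
Node (0,0) S=150.0000: V=(p*·0.1280+(1−p*)·1.4450)/1.31=0.3247; Δ=(0.1280−1.4450)/(217.5000−124.5000)=-0.0142; B=V−Δ·S=2.4489
Self-financing check: at every node Δ·S+B equals the discounted successor values.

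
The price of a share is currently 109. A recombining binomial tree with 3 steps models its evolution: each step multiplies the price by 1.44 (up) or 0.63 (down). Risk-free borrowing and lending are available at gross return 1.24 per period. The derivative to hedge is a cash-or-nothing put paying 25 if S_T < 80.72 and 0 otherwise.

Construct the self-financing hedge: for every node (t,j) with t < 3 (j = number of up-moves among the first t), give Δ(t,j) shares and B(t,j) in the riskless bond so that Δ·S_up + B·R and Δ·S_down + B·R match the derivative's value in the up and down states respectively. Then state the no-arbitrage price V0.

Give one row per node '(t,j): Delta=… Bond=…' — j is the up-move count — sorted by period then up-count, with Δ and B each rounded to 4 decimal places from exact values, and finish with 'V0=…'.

No-arbitrage ⇒ martingale measure with p* = (R−d)/(u−d) = 0.7531.
Terminal payoffs: V(3,0)=25.0000, V(3,1)=25.0000, V(3,2)=0.0000, V(3,3)=0.0000
Node (2,0) S=43.2621: V=(p*·25.0000+(1−p*)·25.0000)/1.24=20.1613; Δ=(25.0000−25.0000)/(62.2974−27.2551)=0.0000; B=V−Δ·S=20.1613
Node (2,1) S=98.8848: V=(p*·0.0000+(1−p*)·25.0000)/1.24=4.9781; Δ=(0.0000−25.0000)/(142.3941−62.2974)=-0.3121; B=V−Δ·S=35.8423
Node (2,2) S=226.0224: V=(p*·0.0000+(1−p*)·0.0000)/1.24=0.0000; Δ=(0.0000−0.0000)/(325.4723−142.3941)=0.0000; B=V−Δ·S=0.0000
Node (1,0) S=68.6700: V=(p*·4.9781+(1−p*)·20.1613)/1.24=7.0379; Δ=(4.9781−20.1613)/(98.8848−43.2621)=-0.2730; B=V−Δ·S=25.7826
Node (1,1) S=156.9600: V=(p*·0.0000+(1−p*)·4.9781)/1.24=0.9913; Δ=(0.0000−4.9781)/(226.0224−98.8848)=-0.0392; B=V−Δ·S=7.1371
Node (0,0) S=109.0000: V=(p*·0.9913+(1−p*)·7.0379)/1.24=2.0034; Δ=(0.9913−7.0379)/(156.9600−68.6700)=-0.0685; B=V−Δ·S=9.4685
Root portfolio cost Δ·109+B reproduces V0=2.0034.

(0,0): Delta=-0.0685 Bond=9.4685
(1,0): Delta=-0.2730 Bond=25.7826
(1,1): Delta=-0.0392 Bond=7.1371
(2,0): Delta=0.0000 Bond=20.1613
(2,1): Delta=-0.3121 Bond=35.8423
(2,2): Delta=0.0000 Bond=0.0000
V0=2.0034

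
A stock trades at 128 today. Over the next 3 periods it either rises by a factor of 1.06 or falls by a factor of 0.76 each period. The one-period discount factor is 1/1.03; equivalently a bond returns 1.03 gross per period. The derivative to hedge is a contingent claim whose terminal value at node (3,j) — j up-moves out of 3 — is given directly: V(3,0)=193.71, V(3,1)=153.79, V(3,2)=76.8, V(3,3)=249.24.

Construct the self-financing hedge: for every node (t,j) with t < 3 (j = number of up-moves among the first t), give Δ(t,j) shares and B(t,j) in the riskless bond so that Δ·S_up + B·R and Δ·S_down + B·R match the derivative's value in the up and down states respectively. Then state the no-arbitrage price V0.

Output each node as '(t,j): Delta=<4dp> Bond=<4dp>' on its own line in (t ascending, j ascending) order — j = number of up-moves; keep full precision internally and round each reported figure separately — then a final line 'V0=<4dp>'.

(0,0): Delta=3.0786 Bond=-206.7313
(1,0): Delta=-2.4379 Bond=323.7178
(1,1): Delta=3.5181 Bond=-272.5611
(2,0): Delta=-1.7998 Bond=286.2531
(2,1): Delta=-2.4888 Bond=338.6712
(2,2): Delta=3.9966 Bond=-349.5612
V0=187.3335

Under the risk-neutral measure, an up-move has probability p* = (R−d)/(u−d) = 0.9000 and values discount at R = 1.03.
Payoff layer (t=3): V(3,0)=193.7100, V(3,1)=153.7900, V(3,2)=76.8000, V(3,3)=249.2400
  t=2,j=0: stock 73.9328 → up 78.3688 (V=153.7900), down 56.1889 (V=193.7100). Price 153.1864; hedge Δ=-1.7998, bond B=286.2531.
  t=2,j=1: stock 103.1168 → up 109.3038 (V=76.8000), down 78.3688 (V=153.7900). Price 82.0379; hedge Δ=-2.4888, bond B=338.6712.
  t=2,j=2: stock 143.8208 → up 152.4500 (V=249.2400), down 109.3038 (V=76.8000). Price 225.2388; hedge Δ=3.9966, bond B=-349.5612.
  t=1,j=0: stock 97.2800 → up 103.1168 (V=82.0379), down 73.9328 (V=153.1864). Price 86.5560; hedge Δ=-2.4379, bond B=323.7178.
  t=1,j=1: stock 135.6800 → up 143.8208 (V=225.2388), down 103.1168 (V=82.0379). Price 204.7755; hedge Δ=3.5181, bond B=-272.5611.
  t=0,j=0: stock 128.0000 → up 135.6800 (V=204.7755), down 97.2800 (V=86.5560). Price 187.3335; hedge Δ=3.0786, bond B=-206.7313.
Root portfolio cost Δ·128+B reproduces V0=187.3335.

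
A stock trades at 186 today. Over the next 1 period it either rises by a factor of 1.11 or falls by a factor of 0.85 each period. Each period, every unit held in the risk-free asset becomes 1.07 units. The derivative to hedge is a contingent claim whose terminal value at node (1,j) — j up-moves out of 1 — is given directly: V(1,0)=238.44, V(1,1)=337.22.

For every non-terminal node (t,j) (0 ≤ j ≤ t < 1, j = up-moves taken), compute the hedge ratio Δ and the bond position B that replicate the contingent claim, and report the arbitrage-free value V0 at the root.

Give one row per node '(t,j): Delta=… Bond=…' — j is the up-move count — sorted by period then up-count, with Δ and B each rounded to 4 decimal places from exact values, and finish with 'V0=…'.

(0,0): Delta=2.0426 Bond=-78.9669
V0=300.9561

Under the risk-neutral measure, an up-move has probability p* = (R−d)/(u−d) = 0.8462 and values discount at R = 1.07.
Terminal payoffs: V(1,0)=238.4400, V(1,1)=337.2200
Node (0,0) S=186.0000: V=(p*·337.2200+(1−p*)·238.4400)/1.07=300.9561; Δ=(337.2200−238.4400)/(206.4600−158.1000)=2.0426; B=V−Δ·S=-78.9669
Each (Δ,B) replicates both successor values, so the strategy is self-financing and V0 is arbitrage-free.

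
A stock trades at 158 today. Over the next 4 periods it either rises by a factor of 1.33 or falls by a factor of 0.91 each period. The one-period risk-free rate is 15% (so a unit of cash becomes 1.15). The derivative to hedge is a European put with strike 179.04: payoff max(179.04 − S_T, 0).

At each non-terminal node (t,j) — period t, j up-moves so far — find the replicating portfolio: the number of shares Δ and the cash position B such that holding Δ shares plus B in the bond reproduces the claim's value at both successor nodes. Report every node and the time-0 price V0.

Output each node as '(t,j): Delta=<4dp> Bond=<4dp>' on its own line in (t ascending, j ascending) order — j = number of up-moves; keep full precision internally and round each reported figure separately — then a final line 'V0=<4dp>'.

(0,0): Delta=-0.1035 Bond=19.8500
(1,0): Delta=-0.2419 Bond=42.7169
(1,1): Delta=-0.0325 Bond=7.9105
(2,0): Delta=-0.5262 Bond=86.3219
(2,1): Delta=-0.0960 Bond=21.2264
(2,2): Delta=0.0000 Bond=0.0000
(3,0): Delta=-1.0000 Bond=155.6870
(3,1): Delta=-0.2830 Bond=56.9576
(3,2): Delta=0.0000 Bond=0.0000
(3,3): Delta=0.0000 Bond=0.0000
V0=3.4914

No-arbitrage ⇒ martingale measure with p* = (R−d)/(u−d) = 0.5714.
Terminal values V(4,·): V(4,0)=70.6916, V(4,1)=20.6846, V(4,2)=0.0000, V(4,3)=0.0000, V(4,4)=0.0000
  t=3,j=0: stock 119.0642 → up 158.3554 (V=20.6846), down 108.3484 (V=70.6916). Price 36.6227; hedge Δ=-1.0000, bond B=155.6870.
  t=3,j=1: stock 174.0169 → up 231.4425 (V=0.0000), down 158.3554 (V=20.6846). Price 7.7085; hedge Δ=-0.2830, bond B=56.9576.
  t=3,j=2: stock 254.3324 → up 338.2621 (V=0.0000), down 231.4425 (V=0.0000). Price 0.0000; hedge Δ=0.0000, bond B=0.0000.
  t=3,j=3: stock 371.7166 → up 494.3831 (V=0.0000), down 338.2621 (V=0.0000). Price 0.0000; hedge Δ=0.0000, bond B=0.0000.
  t=2,j=0: stock 130.8398 → up 174.0169 (V=7.7085), down 119.0642 (V=36.6227). Price 17.4786; hedge Δ=-0.5262, bond B=86.3219.
  t=2,j=1: stock 191.2274 → up 254.3324 (V=0.0000), down 174.0169 (V=7.7085). Price 2.8727; hedge Δ=-0.0960, bond B=21.2264.
  t=2,j=2: stock 279.4862 → up 371.7166 (V=0.0000), down 254.3324 (V=0.0000). Price 0.0000; hedge Δ=0.0000, bond B=0.0000.
  t=1,j=0: stock 143.7800 → up 191.2274 (V=2.8727), down 130.8398 (V=17.4786). Price 7.9412; hedge Δ=-0.2419, bond B=42.7169.
  t=1,j=1: stock 210.1400 → up 279.4862 (V=0.0000), down 191.2274 (V=2.8727). Price 1.0706; hedge Δ=-0.0325, bond B=7.9105.
  t=0,j=0: stock 158.0000 → up 210.1400 (V=1.0706), down 143.7800 (V=7.9412). Price 3.4914; hedge Δ=-0.1035, bond B=19.8500.
Self-financing check: at every node Δ·S+B equals the discounted successor values.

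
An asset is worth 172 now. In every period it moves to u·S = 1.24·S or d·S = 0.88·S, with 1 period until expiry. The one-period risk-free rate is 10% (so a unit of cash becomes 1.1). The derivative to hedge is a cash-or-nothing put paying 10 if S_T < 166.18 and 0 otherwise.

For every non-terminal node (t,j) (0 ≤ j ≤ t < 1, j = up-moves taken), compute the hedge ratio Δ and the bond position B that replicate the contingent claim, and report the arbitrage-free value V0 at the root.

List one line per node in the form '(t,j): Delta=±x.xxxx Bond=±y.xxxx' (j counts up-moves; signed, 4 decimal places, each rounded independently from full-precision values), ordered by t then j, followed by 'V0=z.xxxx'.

(0,0): Delta=-0.1615 Bond=31.3131
V0=3.5354

The replicating-portfolio and risk-neutral prices coincide; use p* = (1.1−0.88)/(1.24−0.88) = 0.6111 for the latter.
Terminal payoffs: V(1,0)=10.0000, V(1,1)=0.0000
(0,0): S=172.0000. Δ = (V_up−V_dn)/(S_up−S_dn) = (0.0000−10.0000)/(213.2800−151.3600) = -0.1615. V = [p*·0.0000 + (1−p*)·10.0000]/1.1 = 3.5354. B = V − Δ·S = 31.3131.
Root portfolio cost Δ·172+B reproduces V0=3.5354.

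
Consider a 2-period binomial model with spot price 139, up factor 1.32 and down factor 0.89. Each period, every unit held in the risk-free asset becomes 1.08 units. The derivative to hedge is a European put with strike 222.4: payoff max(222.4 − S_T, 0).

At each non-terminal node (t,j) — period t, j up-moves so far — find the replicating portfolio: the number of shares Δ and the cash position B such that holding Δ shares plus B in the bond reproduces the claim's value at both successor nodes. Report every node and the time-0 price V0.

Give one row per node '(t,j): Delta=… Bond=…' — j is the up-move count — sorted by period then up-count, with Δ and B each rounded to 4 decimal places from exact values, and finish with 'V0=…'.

No-arbitrage ⇒ martingale measure with p* = (R−d)/(u−d) = 0.4419.
Terminal values V(2,·): V(2,0)=112.2981, V(2,1)=59.1028, V(2,2)=0.0000
(1,0): S=123.7100. Δ = (V_up−V_dn)/(S_up−S_dn) = (59.1028−112.2981)/(163.2972−110.1019) = -1.0000. V = [p*·59.1028 + (1−p*)·112.2981]/1.08 = 82.2159. B = V − Δ·S = 205.9259.
(1,1): S=183.4800. Δ = (V_up−V_dn)/(S_up−S_dn) = (0.0000−59.1028)/(242.1936−163.2972) = -0.7491. V = [p*·0.0000 + (1−p*)·59.1028]/1.08 = 30.5441. B = V − Δ·S = 167.9925.
(0,0): S=139.0000. Δ = (V_up−V_dn)/(S_up−S_dn) = (30.5441−82.2159)/(183.4800−123.7100) = -0.8645. V = [p*·30.5441 + (1−p*)·82.2159]/1.08 = 54.9854. B = V − Δ·S = 175.1524.
Self-financing check: at every node Δ·S+B equals the discounted successor values.

(0,0): Delta=-0.8645 Bond=175.1524
(1,0): Delta=-1.0000 Bond=205.9259
(1,1): Delta=-0.7491 Bond=167.9925
V0=54.9854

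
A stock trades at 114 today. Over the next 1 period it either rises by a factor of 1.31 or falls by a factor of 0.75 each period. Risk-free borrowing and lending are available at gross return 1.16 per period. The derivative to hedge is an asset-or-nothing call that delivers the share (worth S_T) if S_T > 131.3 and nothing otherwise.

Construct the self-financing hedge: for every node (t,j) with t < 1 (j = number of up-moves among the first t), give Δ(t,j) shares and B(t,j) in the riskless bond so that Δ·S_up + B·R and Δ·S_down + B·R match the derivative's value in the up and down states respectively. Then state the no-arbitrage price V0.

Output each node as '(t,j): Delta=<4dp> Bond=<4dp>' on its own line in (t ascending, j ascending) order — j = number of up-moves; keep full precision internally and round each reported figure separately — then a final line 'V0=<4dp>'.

No-arbitrage ⇒ martingale measure with p* = (R−d)/(u−d) = 0.7321.
Terminal values V(1,·): V(1,0)=0.0000, V(1,1)=149.3400
(0,0): S=114.0000. Δ = (V_up−V_dn)/(S_up−S_dn) = (149.3400−0.0000)/(149.3400−85.5000) = 2.3393. V = [p*·149.3400 + (1−p*)·0.0000]/1.16 = 94.2571. B = V − Δ·S = -172.4215.
Check: Δ(0,0)·S0 + B(0,0) = 94.2571 = V0.

(0,0): Delta=2.3393 Bond=-172.4215
V0=94.2571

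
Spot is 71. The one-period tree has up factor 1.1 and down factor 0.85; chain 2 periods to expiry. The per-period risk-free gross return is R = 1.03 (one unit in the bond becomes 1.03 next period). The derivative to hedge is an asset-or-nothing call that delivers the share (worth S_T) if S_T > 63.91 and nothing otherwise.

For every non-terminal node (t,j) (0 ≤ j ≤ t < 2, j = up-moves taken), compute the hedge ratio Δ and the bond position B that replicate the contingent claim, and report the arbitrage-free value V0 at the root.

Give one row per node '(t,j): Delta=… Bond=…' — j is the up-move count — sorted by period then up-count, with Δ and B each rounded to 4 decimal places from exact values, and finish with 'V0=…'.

Risk-neutral probability p* = (R−d)/(u−d) = (1.03−0.85)/(1.1−0.85) = 0.7200.
Terminal payoffs: V(2,0)=0.0000, V(2,1)=66.3850, V(2,2)=85.9100
  t=1,j=0: stock 60.3500 → up 66.3850 (V=66.3850), down 51.2975 (V=0.0000). Price 46.4050; hedge Δ=4.4000, bond B=-219.1350.
  t=1,j=1: stock 78.1000 → up 85.9100 (V=85.9100), down 66.3850 (V=66.3850). Price 78.1000; hedge Δ=1.0000, bond B=0.0000.
  t=0,j=0: stock 71.0000 → up 78.1000 (V=78.1000), down 60.3500 (V=46.4050). Price 67.2091; hedge Δ=1.7856, bond B=-59.5707.
The time-0 hedge costs 67.2091, which is the no-arbitrage price.

(0,0): Delta=1.7856 Bond=-59.5707
(1,0): Delta=4.4000 Bond=-219.1350
(1,1): Delta=1.0000 Bond=0.0000
V0=67.2091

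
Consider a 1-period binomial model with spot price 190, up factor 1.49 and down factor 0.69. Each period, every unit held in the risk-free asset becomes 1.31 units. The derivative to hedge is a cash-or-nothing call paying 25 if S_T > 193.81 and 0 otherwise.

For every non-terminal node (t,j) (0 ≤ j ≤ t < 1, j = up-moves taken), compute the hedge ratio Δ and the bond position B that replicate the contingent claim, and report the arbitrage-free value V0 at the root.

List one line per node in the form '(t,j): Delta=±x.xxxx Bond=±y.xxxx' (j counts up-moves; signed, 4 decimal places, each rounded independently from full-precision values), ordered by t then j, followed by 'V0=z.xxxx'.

(0,0): Delta=0.1645 Bond=-16.4599
V0=14.7901

Risk-neutral probability p* = (R−d)/(u−d) = (1.31−0.69)/(1.49−0.69) = 0.7750.
Terminal payoffs: V(1,0)=0.0000, V(1,1)=25.0000
(0,0): S=190.0000. Δ = (V_up−V_dn)/(S_up−S_dn) = (25.0000−0.0000)/(283.1000−131.1000) = 0.1645. V = [p*·25.0000 + (1−p*)·0.0000]/1.31 = 14.7901. B = V − Δ·S = -16.4599.
Each (Δ,B) replicates both successor values, so the strategy is self-financing and V0 is arbitrage-free.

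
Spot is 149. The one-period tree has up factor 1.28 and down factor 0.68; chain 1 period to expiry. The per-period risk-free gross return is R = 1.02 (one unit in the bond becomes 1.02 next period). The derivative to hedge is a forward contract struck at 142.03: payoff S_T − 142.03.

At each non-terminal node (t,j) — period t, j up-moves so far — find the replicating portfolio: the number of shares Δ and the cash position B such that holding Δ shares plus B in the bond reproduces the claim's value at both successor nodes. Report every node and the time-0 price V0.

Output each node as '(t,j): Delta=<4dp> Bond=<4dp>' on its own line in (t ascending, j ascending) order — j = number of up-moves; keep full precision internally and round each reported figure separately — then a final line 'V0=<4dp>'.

(0,0): Delta=1.0000 Bond=-139.2451
V0=9.7549

Risk-neutral probability p* = (R−d)/(u−d) = (1.02−0.68)/(1.28−0.68) = 0.5667.
At expiry t=1: V(1,0)=-40.7100, V(1,1)=48.6900
Node (0,0) S=149.0000: V=(p*·48.6900+(1−p*)·-40.7100)/1.02=9.7549; Δ=(48.6900−-40.7100)/(190.7200−101.3200)=1.0000; B=V−Δ·S=-139.2451
Each (Δ,B) replicates both successor values, so the strategy is self-financing and V0 is arbitrage-free.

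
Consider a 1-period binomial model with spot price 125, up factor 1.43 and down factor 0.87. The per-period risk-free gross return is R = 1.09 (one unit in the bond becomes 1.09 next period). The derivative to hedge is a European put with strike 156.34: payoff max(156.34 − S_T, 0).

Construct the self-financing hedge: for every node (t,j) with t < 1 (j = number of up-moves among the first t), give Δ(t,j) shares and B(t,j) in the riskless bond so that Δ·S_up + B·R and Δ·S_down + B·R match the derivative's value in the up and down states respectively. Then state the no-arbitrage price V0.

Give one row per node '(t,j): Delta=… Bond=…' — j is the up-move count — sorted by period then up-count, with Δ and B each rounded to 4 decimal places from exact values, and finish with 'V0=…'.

The replicating-portfolio and risk-neutral prices coincide; use p* = (1.09−0.87)/(1.43−0.87) = 0.3929 for the latter.
Terminal values V(1,·): V(1,0)=47.5900, V(1,1)=0.0000
  t=0,j=0: stock 125.0000 → up 178.7500 (V=0.0000), down 108.7500 (V=47.5900). Price 26.5082; hedge Δ=-0.6799, bond B=111.4903.
Self-financing check: at every node Δ·S+B equals the discounted successor values.

(0,0): Delta=-0.6799 Bond=111.4903
V0=26.5082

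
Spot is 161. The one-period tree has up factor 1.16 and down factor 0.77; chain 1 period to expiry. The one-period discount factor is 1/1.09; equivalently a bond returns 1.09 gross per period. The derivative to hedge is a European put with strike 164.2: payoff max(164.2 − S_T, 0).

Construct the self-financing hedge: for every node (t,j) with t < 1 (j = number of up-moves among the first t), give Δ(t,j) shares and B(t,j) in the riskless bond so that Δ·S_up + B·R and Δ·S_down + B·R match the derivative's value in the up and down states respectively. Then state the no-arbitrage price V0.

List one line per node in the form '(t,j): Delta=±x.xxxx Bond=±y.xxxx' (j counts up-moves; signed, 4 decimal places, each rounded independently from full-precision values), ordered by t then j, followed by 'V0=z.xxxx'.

Risk-neutral probability p* = (R−d)/(u−d) = (1.09−0.77)/(1.16−0.77) = 0.8205.
Payoff layer (t=1): V(1,0)=40.2300, V(1,1)=0.0000
Node (0,0) S=161.0000: V=(p*·0.0000+(1−p*)·40.2300)/1.09=6.6246; Δ=(0.0000−40.2300)/(186.7600−123.9700)=-0.6407; B=V−Δ·S=109.7784
The time-0 hedge costs 6.6246, which is the no-arbitrage price.

(0,0): Delta=-0.6407 Bond=109.7784
V0=6.6246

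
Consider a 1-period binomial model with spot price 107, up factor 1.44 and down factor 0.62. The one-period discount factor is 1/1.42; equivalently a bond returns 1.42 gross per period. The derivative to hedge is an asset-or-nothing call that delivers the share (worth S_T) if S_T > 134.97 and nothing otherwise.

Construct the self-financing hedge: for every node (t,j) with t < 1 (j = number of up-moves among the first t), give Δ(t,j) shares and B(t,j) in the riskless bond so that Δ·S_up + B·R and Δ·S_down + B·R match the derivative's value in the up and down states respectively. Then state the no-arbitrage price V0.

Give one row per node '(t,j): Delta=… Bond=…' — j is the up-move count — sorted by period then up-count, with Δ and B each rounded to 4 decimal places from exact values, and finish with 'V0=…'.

Risk-neutral probability p* = (R−d)/(u−d) = (1.42−0.62)/(1.44−0.62) = 0.9756.
Payoff layer (t=1): V(1,0)=0.0000, V(1,1)=154.0800
(0,0): S=107.0000. Δ = (V_up−V_dn)/(S_up−S_dn) = (154.0800−0.0000)/(154.0800−66.3400) = 1.7561. V = [p*·154.0800 + (1−p*)·0.0000]/1.42 = 105.8605. B = V − Δ·S = -82.0419.
Check: Δ(0,0)·S0 + B(0,0) = 105.8605 = V0.

(0,0): Delta=1.7561 Bond=-82.0419
V0=105.8605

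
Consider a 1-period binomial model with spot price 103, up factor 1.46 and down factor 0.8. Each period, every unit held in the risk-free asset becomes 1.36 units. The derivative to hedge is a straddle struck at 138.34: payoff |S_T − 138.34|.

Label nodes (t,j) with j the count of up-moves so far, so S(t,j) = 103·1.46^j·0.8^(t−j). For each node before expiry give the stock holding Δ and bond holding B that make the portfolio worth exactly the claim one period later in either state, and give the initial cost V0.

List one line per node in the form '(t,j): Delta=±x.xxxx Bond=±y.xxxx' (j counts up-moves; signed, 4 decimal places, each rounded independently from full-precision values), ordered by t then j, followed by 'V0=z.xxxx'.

The replicating-portfolio and risk-neutral prices coincide; use p* = (1.36−0.8)/(1.46−0.8) = 0.8485 for the latter.
Terminal payoffs: V(1,0)=55.9400, V(1,1)=12.0400
  t=0,j=0: stock 103.0000 → up 150.3800 (V=12.0400), down 82.4000 (V=55.9400). Price 13.7438; hedge Δ=-0.6458, bond B=80.2589.
Check: Δ(0,0)·S0 + B(0,0) = 13.7438 = V0.

(0,0): Delta=-0.6458 Bond=80.2589
V0=13.7438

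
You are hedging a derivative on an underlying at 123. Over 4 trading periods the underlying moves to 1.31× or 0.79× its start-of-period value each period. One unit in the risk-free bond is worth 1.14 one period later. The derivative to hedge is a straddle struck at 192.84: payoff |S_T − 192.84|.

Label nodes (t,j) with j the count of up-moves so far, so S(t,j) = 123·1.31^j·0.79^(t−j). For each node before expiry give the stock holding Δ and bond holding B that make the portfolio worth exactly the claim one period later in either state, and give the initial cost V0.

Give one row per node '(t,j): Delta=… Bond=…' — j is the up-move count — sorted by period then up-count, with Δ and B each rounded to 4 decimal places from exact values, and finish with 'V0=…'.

(0,0): Delta=0.1655 Bond=24.0772
(1,0): Delta=-0.6467 Bond=106.3697
(1,1): Delta=0.4034 Bond=-10.8853
(2,0): Delta=-1.0000 Bond=148.3841
(2,1): Delta=-0.5432 Bond=108.0876
(2,2): Delta=0.6807 Bond=-70.9363
(3,0): Delta=-1.0000 Bond=169.1579
(3,1): Delta=-1.0000 Bond=169.1579
(3,2): Delta=-0.4094 Bond=100.9071
(3,3): Delta=1.0000 Bond=-169.1579
V0=44.4369

Since d<R<u, set p* = (R−d)/(u−d) = 0.6731; price each node as the discounted p*-expectation of its children.
Terminal payoffs: V(4,0)=144.9314, V(4,1)=113.3966, V(4,2)=61.1048, V(4,3)=25.6070, V(4,4)=169.3949
  t=3,j=0: stock 60.6438 → up 79.4434 (V=113.3966), down 47.9086 (V=144.9314). Price 108.5141; hedge Δ=-1.0000, bond B=169.1579.
  t=3,j=1: stock 100.5612 → up 131.7352 (V=61.1048), down 79.4434 (V=113.3966). Price 68.5967; hedge Δ=-1.0000, bond B=169.1579.
  t=3,j=2: stock 166.7534 → up 218.4470 (V=25.6070), down 131.7352 (V=61.1048). Price 32.6421; hedge Δ=-0.4094, bond B=100.9071.
  t=3,j=3: stock 276.5152 → up 362.2349 (V=169.3949), down 218.4470 (V=25.6070). Price 107.3573; hedge Δ=1.0000, bond B=-169.1579.
  t=2,j=0: stock 76.7643 → up 100.5612 (V=68.5967), down 60.6438 (V=108.5141). Price 71.6198; hedge Δ=-1.0000, bond B=148.3841.
  t=2,j=1: stock 127.2927 → up 166.7534 (V=32.6421), down 100.5612 (V=68.5967). Price 38.9443; hedge Δ=-0.5432, bond B=108.0876.
  t=2,j=2: stock 211.0803 → up 276.5152 (V=107.3573), down 166.7534 (V=32.6421). Price 72.7467; hedge Δ=0.6807, bond B=-70.9363.
  t=1,j=0: stock 97.1700 → up 127.2927 (V=38.9443), down 76.7643 (V=71.6198). Price 43.5322; hedge Δ=-0.6467, bond B=106.3697.
  t=1,j=1: stock 161.1300 → up 211.0803 (V=72.7467), down 127.2927 (V=38.9443). Price 54.1192; hedge Δ=0.4034, bond B=-10.8853.
  t=0,j=0: stock 123.0000 → up 161.1300 (V=54.1192), down 97.1700 (V=43.5322). Price 44.4369; hedge Δ=0.1655, bond B=24.0772.
Check: Δ(0,0)·S0 + B(0,0) = 44.4369 = V0.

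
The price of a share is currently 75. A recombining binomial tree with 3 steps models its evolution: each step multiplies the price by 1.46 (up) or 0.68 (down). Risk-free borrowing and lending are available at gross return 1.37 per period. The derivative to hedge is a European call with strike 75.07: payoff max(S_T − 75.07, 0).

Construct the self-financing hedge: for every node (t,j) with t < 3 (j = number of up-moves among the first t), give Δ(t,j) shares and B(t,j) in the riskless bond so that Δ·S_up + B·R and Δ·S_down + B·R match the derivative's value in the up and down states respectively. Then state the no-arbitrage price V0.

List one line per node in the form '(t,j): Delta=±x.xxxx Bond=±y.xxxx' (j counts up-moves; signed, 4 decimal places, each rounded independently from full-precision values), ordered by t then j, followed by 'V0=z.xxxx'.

(0,0): Delta=0.9513 Bond=-25.1746
(1,0): Delta=0.5461 Bond=-13.8231
(1,1): Delta=0.9759 Bond=-37.1848
(2,0): Delta=0.0000 Bond=0.0000
(2,1): Delta=0.5792 Bond=-21.4077
(2,2): Delta=1.0000 Bond=-54.7956
V0=46.1718

The replicating-portfolio and risk-neutral prices coincide; use p* = (1.37−0.68)/(1.46−0.68) = 0.8846 for the latter.
At expiry t=3: V(3,0)=0.0000, V(3,1)=0.0000, V(3,2)=33.6416, V(3,3)=158.3402
Node (2,0) S=34.6800: V=(p*·0.0000+(1−p*)·0.0000)/1.37=0.0000; Δ=(0.0000−0.0000)/(50.6328−23.5824)=0.0000; B=V−Δ·S=0.0000
Node (2,1) S=74.4600: V=(p*·33.6416+(1−p*)·0.0000)/1.37=21.7225; Δ=(33.6416−0.0000)/(108.7116−50.6328)=0.5792; B=V−Δ·S=-21.4077
Node (2,2) S=159.8700: V=(p*·158.3402+(1−p*)·33.6416)/1.37=105.0744; Δ=(158.3402−33.6416)/(233.4102−108.7116)=1.0000; B=V−Δ·S=-54.7956
Node (1,0) S=51.0000: V=(p*·21.7225+(1−p*)·0.0000)/1.37=14.0263; Δ=(21.7225−0.0000)/(74.4600−34.6800)=0.5461; B=V−Δ·S=-13.8231
Node (1,1) S=109.5000: V=(p*·105.0744+(1−p*)·21.7225)/1.37=69.6765; Δ=(105.0744−21.7225)/(159.8700−74.4600)=0.9759; B=V−Δ·S=-37.1848
Node (0,0) S=75.0000: V=(p*·69.6765+(1−p*)·14.0263)/1.37=46.1718; Δ=(69.6765−14.0263)/(109.5000−51.0000)=0.9513; B=V−Δ·S=-25.1746
The time-0 hedge costs 46.1718, which is the no-arbitrage price.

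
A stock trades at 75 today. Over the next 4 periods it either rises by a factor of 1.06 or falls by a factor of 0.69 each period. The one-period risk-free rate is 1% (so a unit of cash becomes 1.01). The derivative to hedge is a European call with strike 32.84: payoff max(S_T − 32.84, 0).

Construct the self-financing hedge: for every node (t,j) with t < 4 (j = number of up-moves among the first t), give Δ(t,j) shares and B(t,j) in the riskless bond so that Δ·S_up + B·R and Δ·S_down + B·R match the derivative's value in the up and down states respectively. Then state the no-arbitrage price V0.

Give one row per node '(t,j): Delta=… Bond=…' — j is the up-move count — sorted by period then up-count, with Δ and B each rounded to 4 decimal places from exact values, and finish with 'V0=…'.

The replicating-portfolio and risk-neutral prices coincide; use p* = (1.01−0.69)/(1.06−0.69) = 0.8649 for the latter.
Terminal payoffs: V(4,0)=0.0000, V(4,1)=0.0000, V(4,2)=7.2809, V(4,3)=28.7951, V(4,4)=61.8458
Node (3,0) S=24.6382: V=(p*·0.0000+(1−p*)·0.0000)/1.01=0.0000; Δ=(0.0000−0.0000)/(26.1165−17.0003)=0.0000; B=V−Δ·S=0.0000
Node (3,1) S=37.8499: V=(p*·7.2809+(1−p*)·0.0000)/1.01=6.2347; Δ=(7.2809−0.0000)/(40.1209−26.1165)=0.5199; B=V−Δ·S=-13.4435
Node (3,2) S=58.1463: V=(p*·28.7951+(1−p*)·7.2809)/1.01=25.6314; Δ=(28.7951−7.2809)/(61.6351−40.1209)=1.0000; B=V−Δ·S=-32.5149
Node (3,3) S=89.3262: V=(p*·61.8458+(1−p*)·28.7951)/1.01=56.8113; Δ=(61.8458−28.7951)/(94.6858−61.6351)=1.0000; B=V−Δ·S=-32.5149
Node (2,0) S=35.7075: V=(p*·6.2347+(1−p*)·0.0000)/1.01=5.3388; Δ=(6.2347−0.0000)/(37.8499−24.6382)=0.4719; B=V−Δ·S=-11.5117
Node (2,1) S=54.8550: V=(p*·25.6314+(1−p*)·6.2347)/1.01=22.7824; Δ=(25.6314−6.2347)/(58.1463−37.8499)=0.9557; B=V−Δ·S=-29.6412
Node (2,2) S=84.2700: V=(p*·56.8113+(1−p*)·25.6314)/1.01=52.0771; Δ=(56.8113−25.6314)/(89.3262−58.1463)=1.0000; B=V−Δ·S=-32.1929
Node (1,0) S=51.7500: V=(p*·22.7824+(1−p*)·5.3388)/1.01=20.2230; Δ=(22.7824−5.3388)/(54.8550−35.7075)=0.9110; B=V−Δ·S=-26.9221
Node (1,1) S=79.5000: V=(p*·52.0771+(1−p*)·22.7824)/1.01=47.6419; Δ=(52.0771−22.7824)/(84.2700−54.8550)=0.9959; B=V−Δ·S=-31.5328
Node (0,0) S=75.0000: V=(p*·47.6419+(1−p*)·20.2230)/1.01=43.5016; Δ=(47.6419−20.2230)/(79.5000−51.7500)=0.9881; B=V−Δ·S=-30.6037
Root portfolio cost Δ·75+B reproduces V0=43.5016.

(0,0): Delta=0.9881 Bond=-30.6037
(1,0): Delta=0.9110 Bond=-26.9221
(1,1): Delta=0.9959 Bond=-31.5328
(2,0): Delta=0.4719 Bond=-11.5117
(2,1): Delta=0.9557 Bond=-29.6412
(2,2): Delta=1.0000 Bond=-32.1929
(3,0): Delta=0.0000 Bond=0.0000
(3,1): Delta=0.5199 Bond=-13.4435
(3,2): Delta=1.0000 Bond=-32.5149
(3,3): Delta=1.0000 Bond=-32.5149
V0=43.5016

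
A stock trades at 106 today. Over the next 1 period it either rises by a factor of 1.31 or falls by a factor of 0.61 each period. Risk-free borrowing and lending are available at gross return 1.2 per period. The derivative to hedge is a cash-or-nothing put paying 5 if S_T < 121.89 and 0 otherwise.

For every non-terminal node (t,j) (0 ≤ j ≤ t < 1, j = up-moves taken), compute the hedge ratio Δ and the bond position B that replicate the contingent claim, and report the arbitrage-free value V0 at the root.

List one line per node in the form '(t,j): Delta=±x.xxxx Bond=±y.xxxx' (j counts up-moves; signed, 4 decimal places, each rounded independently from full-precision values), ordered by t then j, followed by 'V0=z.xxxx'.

(0,0): Delta=-0.0674 Bond=7.7976
V0=0.6548

Under the risk-neutral measure, an up-move has probability p* = (R−d)/(u−d) = 0.8429 and values discount at R = 1.2.
Payoff layer (t=1): V(1,0)=5.0000, V(1,1)=0.0000
  t=0,j=0: stock 106.0000 → up 138.8600 (V=0.0000), down 64.6600 (V=5.0000). Price 0.6548; hedge Δ=-0.0674, bond B=7.7976.
Self-financing check: at every node Δ·S+B equals the discounted successor values.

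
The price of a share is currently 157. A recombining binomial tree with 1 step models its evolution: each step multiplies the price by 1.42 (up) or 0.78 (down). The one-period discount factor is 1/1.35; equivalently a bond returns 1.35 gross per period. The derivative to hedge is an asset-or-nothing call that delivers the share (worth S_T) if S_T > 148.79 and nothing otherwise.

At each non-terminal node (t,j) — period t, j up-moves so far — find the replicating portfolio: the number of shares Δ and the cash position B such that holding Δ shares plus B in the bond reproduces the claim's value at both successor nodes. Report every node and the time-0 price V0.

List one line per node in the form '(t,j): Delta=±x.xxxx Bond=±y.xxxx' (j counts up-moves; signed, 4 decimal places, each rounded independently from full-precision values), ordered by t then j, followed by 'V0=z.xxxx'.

No-arbitrage ⇒ martingale measure with p* = (R−d)/(u−d) = 0.8906.
At expiry t=1: V(1,0)=0.0000, V(1,1)=222.9400
Node (0,0) S=157.0000: V=(p*·222.9400+(1−p*)·0.0000)/1.35=147.0785; Δ=(222.9400−0.0000)/(222.9400−122.4600)=2.2188; B=V−Δ·S=-201.2653
Check: Δ(0,0)·S0 + B(0,0) = 147.0785 = V0.

(0,0): Delta=2.2188 Bond=-201.2653
V0=147.0785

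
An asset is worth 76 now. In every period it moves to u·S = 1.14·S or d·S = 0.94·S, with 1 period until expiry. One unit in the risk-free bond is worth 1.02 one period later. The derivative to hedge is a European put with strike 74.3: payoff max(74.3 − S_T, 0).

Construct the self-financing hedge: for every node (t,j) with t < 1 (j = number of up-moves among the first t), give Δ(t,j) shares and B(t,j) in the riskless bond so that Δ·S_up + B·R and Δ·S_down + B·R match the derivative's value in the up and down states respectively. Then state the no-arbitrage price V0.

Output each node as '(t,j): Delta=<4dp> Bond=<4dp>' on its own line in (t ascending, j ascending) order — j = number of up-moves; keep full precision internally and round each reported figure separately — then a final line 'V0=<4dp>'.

(0,0): Delta=-0.1882 Bond=15.9824
V0=1.6824

Risk-neutral probability p* = (R−d)/(u−d) = (1.02−0.94)/(1.14−0.94) = 0.4000.
Terminal values V(1,·): V(1,0)=2.8600, V(1,1)=0.0000
  t=0,j=0: stock 76.0000 → up 86.6400 (V=0.0000), down 71.4400 (V=2.8600). Price 1.6824; hedge Δ=-0.1882, bond B=15.9824.
Check: Δ(0,0)·S0 + B(0,0) = 1.6824 = V0.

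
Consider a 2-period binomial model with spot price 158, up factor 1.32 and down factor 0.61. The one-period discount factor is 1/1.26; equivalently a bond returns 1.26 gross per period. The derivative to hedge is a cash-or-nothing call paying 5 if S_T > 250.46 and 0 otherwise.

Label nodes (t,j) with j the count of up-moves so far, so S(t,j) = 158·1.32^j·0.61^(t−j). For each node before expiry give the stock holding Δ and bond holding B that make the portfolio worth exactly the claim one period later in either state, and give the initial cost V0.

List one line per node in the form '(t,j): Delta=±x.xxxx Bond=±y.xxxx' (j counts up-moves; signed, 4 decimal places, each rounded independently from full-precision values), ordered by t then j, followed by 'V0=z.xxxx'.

(0,0): Delta=0.0324 Bond=-2.4772
(1,0): Delta=0.0000 Bond=0.0000
(1,1): Delta=0.0338 Bond=-3.4093
V0=2.6396

The replicating-portfolio and risk-neutral prices coincide; use p* = (1.26−0.61)/(1.32−0.61) = 0.9155 for the latter.
Terminal payoffs: V(2,0)=0.0000, V(2,1)=0.0000, V(2,2)=5.0000
(1,0): S=96.3800. Δ = (V_up−V_dn)/(S_up−S_dn) = (0.0000−0.0000)/(127.2216−58.7918) = 0.0000. V = [p*·0.0000 + (1−p*)·0.0000]/1.26 = 0.0000. B = V − Δ·S = 0.0000.
(1,1): S=208.5600. Δ = (V_up−V_dn)/(S_up−S_dn) = (5.0000−0.0000)/(275.2992−127.2216) = 0.0338. V = [p*·5.0000 + (1−p*)·0.0000]/1.26 = 3.6329. B = V − Δ·S = -3.4093.
(0,0): S=158.0000. Δ = (V_up−V_dn)/(S_up−S_dn) = (3.6329−0.0000)/(208.5600−96.3800) = 0.0324. V = [p*·3.6329 + (1−p*)·0.0000]/1.26 = 2.6396. B = V − Δ·S = -2.4772.
Root portfolio cost Δ·158+B reproduces V0=2.6396.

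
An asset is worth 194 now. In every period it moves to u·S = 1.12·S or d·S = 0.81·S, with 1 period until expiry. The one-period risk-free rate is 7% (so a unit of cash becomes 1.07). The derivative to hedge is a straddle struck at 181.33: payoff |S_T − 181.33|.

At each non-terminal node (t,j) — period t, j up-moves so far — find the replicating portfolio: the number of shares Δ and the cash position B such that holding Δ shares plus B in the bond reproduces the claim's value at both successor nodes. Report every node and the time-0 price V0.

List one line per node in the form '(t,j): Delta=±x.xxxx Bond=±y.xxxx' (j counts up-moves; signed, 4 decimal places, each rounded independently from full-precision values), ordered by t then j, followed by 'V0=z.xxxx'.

(0,0): Delta=0.1955 Bond=-6.1100
V0=31.8254

Risk-neutral probability p* = (R−d)/(u−d) = (1.07−0.81)/(1.12−0.81) = 0.8387.
Terminal payoffs: V(1,0)=24.1900, V(1,1)=35.9500
(0,0): S=194.0000. Δ = (V_up−V_dn)/(S_up−S_dn) = (35.9500−24.1900)/(217.2800−157.1400) = 0.1955. V = [p*·35.9500 + (1−p*)·24.1900]/1.07 = 31.8254. B = V − Δ·S = -6.1100.
The time-0 hedge costs 31.8254, which is the no-arbitrage price.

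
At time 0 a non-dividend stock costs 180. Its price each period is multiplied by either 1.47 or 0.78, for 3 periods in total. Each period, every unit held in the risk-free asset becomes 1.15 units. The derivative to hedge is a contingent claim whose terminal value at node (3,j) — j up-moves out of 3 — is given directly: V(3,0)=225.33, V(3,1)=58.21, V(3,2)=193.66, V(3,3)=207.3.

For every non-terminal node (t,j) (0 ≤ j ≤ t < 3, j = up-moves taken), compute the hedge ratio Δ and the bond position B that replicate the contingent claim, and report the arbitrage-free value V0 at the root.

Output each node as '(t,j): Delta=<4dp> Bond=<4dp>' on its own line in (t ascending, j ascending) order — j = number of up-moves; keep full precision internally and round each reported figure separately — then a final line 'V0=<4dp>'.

Risk-neutral probability p* = (R−d)/(u−d) = (1.15−0.78)/(1.47−0.78) = 0.5362.
At expiry t=3: V(3,0)=225.3300, V(3,1)=58.2100, V(3,2)=193.6600, V(3,3)=207.3000
  t=2,j=0: stock 109.5120 → up 160.9826 (V=58.2100), down 85.4194 (V=225.3300). Price 118.0130; hedge Δ=-2.2117, bond B=360.2159.
  t=2,j=1: stock 206.3880 → up 303.3904 (V=193.6600), down 160.9826 (V=58.2100). Price 113.7762; hedge Δ=0.9511, bond B=-82.5282.
  t=2,j=2: stock 388.9620 → up 571.7741 (V=207.3000), down 303.3904 (V=193.6600). Price 174.7602; hedge Δ=0.0508, bond B=154.9921.
  t=1,j=0: stock 140.4000 → up 206.3880 (V=113.7762), down 109.5120 (V=118.0130). Price 100.6444; hedge Δ=-0.0437, bond B=106.7847.
  t=1,j=1: stock 264.6000 → up 388.9620 (V=174.7602), down 206.3880 (V=113.7762). Price 127.3720; hedge Δ=0.3340, bond B=38.9893.
  t=0,j=0: stock 180.0000 → up 264.6000 (V=127.3720), down 140.4000 (V=100.6444). Price 99.9796; hedge Δ=0.2152, bond B=61.2441.
Self-financing check: at every node Δ·S+B equals the discounted successor values.

(0,0): Delta=0.2152 Bond=61.2441
(1,0): Delta=-0.0437 Bond=106.7847
(1,1): Delta=0.3340 Bond=38.9893
(2,0): Delta=-2.2117 Bond=360.2159
(2,1): Delta=0.9511 Bond=-82.5282
(2,2): Delta=0.0508 Bond=154.9921
V0=99.9796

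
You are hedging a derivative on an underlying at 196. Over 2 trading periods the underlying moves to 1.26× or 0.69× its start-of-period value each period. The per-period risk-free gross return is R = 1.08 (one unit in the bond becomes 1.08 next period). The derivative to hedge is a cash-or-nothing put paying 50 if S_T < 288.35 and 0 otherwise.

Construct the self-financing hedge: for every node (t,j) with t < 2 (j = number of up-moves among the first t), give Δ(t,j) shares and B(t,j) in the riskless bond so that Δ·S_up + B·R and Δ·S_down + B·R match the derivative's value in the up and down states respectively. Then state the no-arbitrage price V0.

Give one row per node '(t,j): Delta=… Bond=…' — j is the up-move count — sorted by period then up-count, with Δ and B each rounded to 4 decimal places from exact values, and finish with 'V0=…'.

No-arbitrage ⇒ martingale measure with p* = (R−d)/(u−d) = 0.6842.
Terminal payoffs: V(2,0)=50.0000, V(2,1)=50.0000, V(2,2)=0.0000
  t=1,j=0: stock 135.2400 → up 170.4024 (V=50.0000), down 93.3156 (V=50.0000). Price 46.2963; hedge Δ=0.0000, bond B=46.2963.
  t=1,j=1: stock 246.9600 → up 311.1696 (V=0.0000), down 170.4024 (V=50.0000). Price 14.6199; hedge Δ=-0.3552, bond B=102.3392.
  t=0,j=0: stock 196.0000 → up 246.9600 (V=14.6199), down 135.2400 (V=46.2963). Price 22.7990; hedge Δ=-0.2835, bond B=78.3717.
Each (Δ,B) replicates both successor values, so the strategy is self-financing and V0 is arbitrage-free.

(0,0): Delta=-0.2835 Bond=78.3717
(1,0): Delta=0.0000 Bond=46.2963
(1,1): Delta=-0.3552 Bond=102.3392
V0=22.7990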